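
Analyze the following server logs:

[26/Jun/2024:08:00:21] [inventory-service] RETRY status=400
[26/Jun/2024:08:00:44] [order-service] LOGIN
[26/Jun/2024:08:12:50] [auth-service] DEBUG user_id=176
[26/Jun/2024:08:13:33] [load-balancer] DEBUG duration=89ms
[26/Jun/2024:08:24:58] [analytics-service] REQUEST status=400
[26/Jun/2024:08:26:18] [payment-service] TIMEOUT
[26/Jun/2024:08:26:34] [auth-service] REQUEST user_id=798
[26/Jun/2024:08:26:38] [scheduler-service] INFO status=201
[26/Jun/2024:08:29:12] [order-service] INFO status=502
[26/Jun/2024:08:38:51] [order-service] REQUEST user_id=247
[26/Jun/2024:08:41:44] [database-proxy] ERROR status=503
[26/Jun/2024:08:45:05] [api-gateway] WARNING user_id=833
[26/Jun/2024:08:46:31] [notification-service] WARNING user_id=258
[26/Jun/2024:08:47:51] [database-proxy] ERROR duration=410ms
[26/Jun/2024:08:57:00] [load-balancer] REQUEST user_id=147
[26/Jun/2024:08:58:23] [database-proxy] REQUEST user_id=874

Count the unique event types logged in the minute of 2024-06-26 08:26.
3

To count unique event types:

1. Filter events in the minute starting at 2024-06-26 08:26
2. Extract event types from matching entries
3. Count unique types: 3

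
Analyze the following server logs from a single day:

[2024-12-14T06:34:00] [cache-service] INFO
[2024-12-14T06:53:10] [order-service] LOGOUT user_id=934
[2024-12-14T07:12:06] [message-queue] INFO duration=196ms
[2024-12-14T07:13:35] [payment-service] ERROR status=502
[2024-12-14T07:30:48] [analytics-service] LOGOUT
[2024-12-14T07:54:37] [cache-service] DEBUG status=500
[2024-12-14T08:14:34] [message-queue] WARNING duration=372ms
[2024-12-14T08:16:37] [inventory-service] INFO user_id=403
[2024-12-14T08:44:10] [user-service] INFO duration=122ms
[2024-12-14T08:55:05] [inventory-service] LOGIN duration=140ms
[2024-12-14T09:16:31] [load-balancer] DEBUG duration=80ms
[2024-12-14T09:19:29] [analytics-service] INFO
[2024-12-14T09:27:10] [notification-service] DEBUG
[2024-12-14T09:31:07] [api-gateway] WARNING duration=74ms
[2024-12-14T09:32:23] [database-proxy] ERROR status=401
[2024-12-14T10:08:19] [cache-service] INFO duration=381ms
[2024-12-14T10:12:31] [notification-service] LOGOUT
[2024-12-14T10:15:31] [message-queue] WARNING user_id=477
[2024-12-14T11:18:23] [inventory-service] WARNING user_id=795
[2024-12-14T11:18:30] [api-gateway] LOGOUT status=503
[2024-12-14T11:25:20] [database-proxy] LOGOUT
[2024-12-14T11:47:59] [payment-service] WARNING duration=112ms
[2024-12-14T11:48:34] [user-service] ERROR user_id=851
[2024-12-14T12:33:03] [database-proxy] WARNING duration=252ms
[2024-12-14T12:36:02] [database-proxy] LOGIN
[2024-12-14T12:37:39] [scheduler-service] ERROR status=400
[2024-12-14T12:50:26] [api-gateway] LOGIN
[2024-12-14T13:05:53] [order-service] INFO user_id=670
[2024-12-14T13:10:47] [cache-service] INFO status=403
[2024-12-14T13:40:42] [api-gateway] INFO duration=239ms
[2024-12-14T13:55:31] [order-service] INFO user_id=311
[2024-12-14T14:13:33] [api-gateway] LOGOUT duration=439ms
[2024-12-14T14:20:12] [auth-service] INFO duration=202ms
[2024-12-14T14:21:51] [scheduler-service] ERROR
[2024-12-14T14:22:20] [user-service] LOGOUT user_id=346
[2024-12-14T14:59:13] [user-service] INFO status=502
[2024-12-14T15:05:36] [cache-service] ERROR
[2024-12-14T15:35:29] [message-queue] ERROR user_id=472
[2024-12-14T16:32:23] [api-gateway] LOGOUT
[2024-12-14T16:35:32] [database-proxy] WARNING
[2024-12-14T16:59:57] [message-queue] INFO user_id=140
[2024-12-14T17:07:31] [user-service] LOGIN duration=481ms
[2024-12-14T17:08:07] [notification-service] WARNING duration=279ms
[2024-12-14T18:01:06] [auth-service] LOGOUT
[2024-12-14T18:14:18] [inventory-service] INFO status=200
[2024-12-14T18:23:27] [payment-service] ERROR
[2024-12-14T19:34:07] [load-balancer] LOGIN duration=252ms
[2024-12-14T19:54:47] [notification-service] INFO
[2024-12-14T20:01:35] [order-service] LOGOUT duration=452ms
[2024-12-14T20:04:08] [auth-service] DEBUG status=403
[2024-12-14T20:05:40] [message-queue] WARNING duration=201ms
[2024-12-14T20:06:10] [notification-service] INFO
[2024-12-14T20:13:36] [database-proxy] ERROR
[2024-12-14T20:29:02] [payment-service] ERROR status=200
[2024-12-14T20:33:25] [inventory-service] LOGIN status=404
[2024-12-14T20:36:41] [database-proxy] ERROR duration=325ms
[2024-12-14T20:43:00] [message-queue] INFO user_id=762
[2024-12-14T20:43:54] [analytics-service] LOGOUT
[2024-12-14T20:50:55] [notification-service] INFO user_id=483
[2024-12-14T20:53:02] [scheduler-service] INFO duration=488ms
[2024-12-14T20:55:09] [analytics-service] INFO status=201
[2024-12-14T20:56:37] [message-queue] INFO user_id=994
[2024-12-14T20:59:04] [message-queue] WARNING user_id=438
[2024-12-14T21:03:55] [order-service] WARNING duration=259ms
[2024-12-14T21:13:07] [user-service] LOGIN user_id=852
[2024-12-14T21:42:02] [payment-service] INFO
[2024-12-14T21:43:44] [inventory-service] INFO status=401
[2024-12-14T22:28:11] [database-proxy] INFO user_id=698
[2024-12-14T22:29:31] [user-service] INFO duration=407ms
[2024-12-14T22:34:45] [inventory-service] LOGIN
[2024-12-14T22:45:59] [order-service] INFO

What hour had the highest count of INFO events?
20

To find the peak hour:

1. Group all INFO events by hour
2. Count events in each hour
3. Find hour with maximum count
4. Peak hour: 20 (with 6 events)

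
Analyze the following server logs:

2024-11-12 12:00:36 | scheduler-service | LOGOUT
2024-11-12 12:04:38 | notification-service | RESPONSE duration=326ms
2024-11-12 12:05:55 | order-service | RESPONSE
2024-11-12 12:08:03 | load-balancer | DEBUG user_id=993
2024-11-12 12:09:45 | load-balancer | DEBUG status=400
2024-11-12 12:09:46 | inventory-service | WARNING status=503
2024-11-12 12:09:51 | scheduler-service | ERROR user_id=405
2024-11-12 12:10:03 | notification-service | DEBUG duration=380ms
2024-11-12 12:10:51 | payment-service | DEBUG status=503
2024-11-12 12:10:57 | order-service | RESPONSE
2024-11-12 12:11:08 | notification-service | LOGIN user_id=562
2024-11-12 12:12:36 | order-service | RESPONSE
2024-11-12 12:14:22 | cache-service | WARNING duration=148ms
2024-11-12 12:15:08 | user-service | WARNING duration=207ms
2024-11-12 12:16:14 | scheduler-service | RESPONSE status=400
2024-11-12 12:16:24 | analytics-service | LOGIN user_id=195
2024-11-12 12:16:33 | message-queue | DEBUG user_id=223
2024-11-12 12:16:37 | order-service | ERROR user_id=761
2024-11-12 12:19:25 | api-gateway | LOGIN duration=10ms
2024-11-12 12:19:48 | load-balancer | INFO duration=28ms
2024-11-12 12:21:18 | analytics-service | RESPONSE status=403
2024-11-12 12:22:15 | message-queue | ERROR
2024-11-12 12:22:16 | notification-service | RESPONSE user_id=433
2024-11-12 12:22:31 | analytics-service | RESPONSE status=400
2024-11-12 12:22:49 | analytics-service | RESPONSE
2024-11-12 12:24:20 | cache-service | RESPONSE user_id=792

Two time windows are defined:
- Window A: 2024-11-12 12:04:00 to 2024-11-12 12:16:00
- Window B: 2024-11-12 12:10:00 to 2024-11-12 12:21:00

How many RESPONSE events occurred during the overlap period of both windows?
2

To find overlap events:

1. Window A: 2024-11-12 12:04:00 to 2024-11-12 12:16:00
2. Window B: 2024-11-12 12:10:00 to 2024-11-12 12:21:00
3. Overlap period: 2024-11-12 12:10:00 to 2024-11-12 12:16:00
4. Count RESPONSE events in overlap: 2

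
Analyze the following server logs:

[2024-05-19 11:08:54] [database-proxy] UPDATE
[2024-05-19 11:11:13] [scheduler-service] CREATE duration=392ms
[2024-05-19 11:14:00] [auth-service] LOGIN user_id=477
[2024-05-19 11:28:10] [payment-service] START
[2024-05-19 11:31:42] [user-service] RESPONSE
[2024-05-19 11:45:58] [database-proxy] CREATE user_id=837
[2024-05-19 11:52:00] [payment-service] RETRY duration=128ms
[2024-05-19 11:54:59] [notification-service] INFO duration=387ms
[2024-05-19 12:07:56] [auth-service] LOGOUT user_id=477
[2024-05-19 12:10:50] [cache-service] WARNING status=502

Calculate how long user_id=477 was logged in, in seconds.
3236

To calculate session duration:

1. Find LOGIN event for user_id=477: 2024-05-19 11:14:00
2. Find LOGOUT event for user_id=477: 2024-05-19 12:07:56
3. Session duration: 2024-05-19 12:07:56 - 2024-05-19 11:14:00 = 3236 seconds (53 minutes)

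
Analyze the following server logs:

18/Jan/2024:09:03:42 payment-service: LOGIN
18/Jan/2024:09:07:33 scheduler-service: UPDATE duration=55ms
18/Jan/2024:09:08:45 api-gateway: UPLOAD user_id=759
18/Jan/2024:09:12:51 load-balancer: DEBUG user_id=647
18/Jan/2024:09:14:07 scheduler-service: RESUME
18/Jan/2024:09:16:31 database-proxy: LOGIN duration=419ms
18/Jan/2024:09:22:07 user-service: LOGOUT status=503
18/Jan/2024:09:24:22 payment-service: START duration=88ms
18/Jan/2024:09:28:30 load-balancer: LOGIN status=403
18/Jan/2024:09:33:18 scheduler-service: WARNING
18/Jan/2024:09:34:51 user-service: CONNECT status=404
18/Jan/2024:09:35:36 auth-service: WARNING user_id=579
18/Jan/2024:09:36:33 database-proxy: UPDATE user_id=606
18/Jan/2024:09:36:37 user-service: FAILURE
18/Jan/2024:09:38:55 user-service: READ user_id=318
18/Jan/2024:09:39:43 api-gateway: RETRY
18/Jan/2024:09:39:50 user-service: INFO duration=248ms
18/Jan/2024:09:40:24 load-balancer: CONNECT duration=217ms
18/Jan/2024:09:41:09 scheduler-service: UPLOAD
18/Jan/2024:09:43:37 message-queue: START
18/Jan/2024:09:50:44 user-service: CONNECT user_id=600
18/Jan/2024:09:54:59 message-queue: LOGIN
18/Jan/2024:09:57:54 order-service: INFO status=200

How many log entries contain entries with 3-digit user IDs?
6

To find matching entries:

1. Pattern to match: entries with 3-digit user IDs
2. Scan each log entry for the pattern
3. Count matches: 6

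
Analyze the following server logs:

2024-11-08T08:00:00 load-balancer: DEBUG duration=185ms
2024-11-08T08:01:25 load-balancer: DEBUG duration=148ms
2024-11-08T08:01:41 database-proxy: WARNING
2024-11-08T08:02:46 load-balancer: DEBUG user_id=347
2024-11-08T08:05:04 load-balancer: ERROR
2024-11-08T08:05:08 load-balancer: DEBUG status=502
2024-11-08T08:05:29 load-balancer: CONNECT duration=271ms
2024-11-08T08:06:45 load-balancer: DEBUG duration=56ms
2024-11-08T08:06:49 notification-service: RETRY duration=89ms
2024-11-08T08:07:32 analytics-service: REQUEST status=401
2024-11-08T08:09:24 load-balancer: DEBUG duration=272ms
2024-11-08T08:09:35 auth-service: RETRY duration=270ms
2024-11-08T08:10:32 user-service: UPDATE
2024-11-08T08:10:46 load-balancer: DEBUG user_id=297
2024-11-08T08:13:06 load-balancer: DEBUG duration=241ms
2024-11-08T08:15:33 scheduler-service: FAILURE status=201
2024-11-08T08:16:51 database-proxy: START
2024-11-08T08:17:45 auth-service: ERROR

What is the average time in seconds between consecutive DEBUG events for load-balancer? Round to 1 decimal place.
112.3

To calculate average interval:

1. Find all DEBUG events for load-balancer in order
2. Calculate time gaps between consecutive events
3. Compute mean of gaps: 786 / 7 = 112.3 seconds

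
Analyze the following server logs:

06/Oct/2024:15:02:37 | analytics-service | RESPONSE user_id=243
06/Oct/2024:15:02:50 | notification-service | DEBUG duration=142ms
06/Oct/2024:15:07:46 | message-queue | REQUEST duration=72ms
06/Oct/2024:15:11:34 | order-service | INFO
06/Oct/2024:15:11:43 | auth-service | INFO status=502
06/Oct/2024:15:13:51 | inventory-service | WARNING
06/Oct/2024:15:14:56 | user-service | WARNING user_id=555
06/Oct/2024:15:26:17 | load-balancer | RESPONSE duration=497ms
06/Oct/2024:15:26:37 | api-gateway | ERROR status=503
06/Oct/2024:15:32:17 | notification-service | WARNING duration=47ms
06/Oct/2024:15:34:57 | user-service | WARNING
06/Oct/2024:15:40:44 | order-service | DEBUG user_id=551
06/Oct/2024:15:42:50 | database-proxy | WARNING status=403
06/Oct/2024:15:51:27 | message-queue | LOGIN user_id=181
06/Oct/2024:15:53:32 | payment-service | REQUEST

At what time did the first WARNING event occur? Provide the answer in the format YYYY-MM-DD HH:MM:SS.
2024-10-06 15:13:51

To find the first event:

1. Filter for all WARNING events
2. Sort by timestamp
3. Select the first one
4. Timestamp: 2024-10-06 15:13:51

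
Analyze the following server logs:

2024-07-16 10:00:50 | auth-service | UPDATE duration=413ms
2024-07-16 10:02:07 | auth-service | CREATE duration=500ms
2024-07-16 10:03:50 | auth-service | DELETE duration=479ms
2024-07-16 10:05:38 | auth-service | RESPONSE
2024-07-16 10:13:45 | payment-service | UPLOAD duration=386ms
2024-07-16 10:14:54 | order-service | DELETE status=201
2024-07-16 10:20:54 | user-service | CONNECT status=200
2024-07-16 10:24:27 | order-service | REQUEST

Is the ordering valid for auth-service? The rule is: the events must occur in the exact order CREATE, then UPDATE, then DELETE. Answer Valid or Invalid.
Invalid

To validate ordering:

1. Required order: CREATE → UPDATE → DELETE
2. Rule: the events must occur in the exact order CREATE, then UPDATE, then DELETE
3. Check actual order of events for auth-service
4. Result: Invalid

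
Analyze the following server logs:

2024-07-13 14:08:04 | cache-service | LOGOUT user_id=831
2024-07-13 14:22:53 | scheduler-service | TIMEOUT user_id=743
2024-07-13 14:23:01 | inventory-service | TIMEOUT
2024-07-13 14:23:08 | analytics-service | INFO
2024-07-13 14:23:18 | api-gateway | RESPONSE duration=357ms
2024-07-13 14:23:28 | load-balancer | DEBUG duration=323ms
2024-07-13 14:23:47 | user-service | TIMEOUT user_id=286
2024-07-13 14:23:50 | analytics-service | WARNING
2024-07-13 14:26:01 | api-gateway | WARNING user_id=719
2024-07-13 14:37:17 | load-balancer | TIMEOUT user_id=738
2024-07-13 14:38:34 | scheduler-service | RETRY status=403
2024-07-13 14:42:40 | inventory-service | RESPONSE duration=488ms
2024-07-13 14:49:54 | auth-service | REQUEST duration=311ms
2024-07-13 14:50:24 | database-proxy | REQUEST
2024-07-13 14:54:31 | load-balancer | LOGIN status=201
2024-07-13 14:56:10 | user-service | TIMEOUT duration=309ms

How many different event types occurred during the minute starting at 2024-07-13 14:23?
5

To count unique event types:

1. Filter events in the minute starting at 2024-07-13 14:23
2. Extract event types from matching entries
3. Count unique types: 5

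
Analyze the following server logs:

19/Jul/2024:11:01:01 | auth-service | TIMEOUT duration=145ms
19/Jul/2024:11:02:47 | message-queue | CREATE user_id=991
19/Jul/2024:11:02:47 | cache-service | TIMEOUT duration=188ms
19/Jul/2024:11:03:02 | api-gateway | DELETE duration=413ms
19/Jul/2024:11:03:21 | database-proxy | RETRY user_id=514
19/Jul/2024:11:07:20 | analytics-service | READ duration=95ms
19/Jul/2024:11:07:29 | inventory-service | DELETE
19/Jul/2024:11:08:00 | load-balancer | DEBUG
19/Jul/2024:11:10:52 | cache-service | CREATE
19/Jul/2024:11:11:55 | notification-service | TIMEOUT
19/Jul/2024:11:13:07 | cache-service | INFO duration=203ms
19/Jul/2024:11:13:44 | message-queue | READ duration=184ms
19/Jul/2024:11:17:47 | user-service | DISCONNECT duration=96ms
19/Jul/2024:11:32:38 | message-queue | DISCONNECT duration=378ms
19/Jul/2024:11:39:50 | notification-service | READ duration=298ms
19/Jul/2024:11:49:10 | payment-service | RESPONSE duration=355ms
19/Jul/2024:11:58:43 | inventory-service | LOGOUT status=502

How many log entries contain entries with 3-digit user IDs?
2

To find matching entries:

1. Pattern to match: entries with 3-digit user IDs
2. Scan each log entry for the pattern
3. Count matches: 2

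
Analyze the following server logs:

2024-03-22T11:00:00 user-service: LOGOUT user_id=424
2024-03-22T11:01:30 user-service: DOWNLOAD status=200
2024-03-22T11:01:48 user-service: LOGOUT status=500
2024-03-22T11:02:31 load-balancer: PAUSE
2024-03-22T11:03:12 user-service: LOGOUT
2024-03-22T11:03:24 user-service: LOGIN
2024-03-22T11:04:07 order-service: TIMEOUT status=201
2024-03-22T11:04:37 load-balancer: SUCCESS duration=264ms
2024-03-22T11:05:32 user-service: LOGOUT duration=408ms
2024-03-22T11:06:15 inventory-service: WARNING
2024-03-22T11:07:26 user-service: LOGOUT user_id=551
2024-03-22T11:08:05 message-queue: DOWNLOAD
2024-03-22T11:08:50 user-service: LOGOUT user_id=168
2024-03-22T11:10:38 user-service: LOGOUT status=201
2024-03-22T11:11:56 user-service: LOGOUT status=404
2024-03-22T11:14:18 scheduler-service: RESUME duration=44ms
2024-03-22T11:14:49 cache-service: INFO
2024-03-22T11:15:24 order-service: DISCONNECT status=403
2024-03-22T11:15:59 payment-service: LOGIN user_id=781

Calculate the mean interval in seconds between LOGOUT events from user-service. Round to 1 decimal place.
102.3

To calculate average interval:

1. Find all LOGOUT events for user-service in order
2. Calculate time gaps between consecutive events
3. Compute mean of gaps: 716 / 7 = 102.3 seconds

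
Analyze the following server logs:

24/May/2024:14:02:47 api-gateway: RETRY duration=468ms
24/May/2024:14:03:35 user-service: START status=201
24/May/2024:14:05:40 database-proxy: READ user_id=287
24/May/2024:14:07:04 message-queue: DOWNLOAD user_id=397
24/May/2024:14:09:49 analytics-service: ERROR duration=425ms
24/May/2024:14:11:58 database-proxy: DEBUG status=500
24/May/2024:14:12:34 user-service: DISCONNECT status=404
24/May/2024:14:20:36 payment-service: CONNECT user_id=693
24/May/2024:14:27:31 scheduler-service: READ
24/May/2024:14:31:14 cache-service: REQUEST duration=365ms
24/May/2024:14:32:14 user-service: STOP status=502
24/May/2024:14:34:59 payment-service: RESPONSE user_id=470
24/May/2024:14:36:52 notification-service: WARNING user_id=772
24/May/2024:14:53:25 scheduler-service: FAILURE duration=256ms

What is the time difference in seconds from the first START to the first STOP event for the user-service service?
1719

To find the time between events:

1. Locate the first START event for user-service: 24/May/2024:14:03:35
2. Locate the first STOP event for user-service: 24/May/2024:14:32:14
3. Calculate the difference: 24/May/2024:14:32:14 - 24/May/2024:14:03:35 = 1719 seconds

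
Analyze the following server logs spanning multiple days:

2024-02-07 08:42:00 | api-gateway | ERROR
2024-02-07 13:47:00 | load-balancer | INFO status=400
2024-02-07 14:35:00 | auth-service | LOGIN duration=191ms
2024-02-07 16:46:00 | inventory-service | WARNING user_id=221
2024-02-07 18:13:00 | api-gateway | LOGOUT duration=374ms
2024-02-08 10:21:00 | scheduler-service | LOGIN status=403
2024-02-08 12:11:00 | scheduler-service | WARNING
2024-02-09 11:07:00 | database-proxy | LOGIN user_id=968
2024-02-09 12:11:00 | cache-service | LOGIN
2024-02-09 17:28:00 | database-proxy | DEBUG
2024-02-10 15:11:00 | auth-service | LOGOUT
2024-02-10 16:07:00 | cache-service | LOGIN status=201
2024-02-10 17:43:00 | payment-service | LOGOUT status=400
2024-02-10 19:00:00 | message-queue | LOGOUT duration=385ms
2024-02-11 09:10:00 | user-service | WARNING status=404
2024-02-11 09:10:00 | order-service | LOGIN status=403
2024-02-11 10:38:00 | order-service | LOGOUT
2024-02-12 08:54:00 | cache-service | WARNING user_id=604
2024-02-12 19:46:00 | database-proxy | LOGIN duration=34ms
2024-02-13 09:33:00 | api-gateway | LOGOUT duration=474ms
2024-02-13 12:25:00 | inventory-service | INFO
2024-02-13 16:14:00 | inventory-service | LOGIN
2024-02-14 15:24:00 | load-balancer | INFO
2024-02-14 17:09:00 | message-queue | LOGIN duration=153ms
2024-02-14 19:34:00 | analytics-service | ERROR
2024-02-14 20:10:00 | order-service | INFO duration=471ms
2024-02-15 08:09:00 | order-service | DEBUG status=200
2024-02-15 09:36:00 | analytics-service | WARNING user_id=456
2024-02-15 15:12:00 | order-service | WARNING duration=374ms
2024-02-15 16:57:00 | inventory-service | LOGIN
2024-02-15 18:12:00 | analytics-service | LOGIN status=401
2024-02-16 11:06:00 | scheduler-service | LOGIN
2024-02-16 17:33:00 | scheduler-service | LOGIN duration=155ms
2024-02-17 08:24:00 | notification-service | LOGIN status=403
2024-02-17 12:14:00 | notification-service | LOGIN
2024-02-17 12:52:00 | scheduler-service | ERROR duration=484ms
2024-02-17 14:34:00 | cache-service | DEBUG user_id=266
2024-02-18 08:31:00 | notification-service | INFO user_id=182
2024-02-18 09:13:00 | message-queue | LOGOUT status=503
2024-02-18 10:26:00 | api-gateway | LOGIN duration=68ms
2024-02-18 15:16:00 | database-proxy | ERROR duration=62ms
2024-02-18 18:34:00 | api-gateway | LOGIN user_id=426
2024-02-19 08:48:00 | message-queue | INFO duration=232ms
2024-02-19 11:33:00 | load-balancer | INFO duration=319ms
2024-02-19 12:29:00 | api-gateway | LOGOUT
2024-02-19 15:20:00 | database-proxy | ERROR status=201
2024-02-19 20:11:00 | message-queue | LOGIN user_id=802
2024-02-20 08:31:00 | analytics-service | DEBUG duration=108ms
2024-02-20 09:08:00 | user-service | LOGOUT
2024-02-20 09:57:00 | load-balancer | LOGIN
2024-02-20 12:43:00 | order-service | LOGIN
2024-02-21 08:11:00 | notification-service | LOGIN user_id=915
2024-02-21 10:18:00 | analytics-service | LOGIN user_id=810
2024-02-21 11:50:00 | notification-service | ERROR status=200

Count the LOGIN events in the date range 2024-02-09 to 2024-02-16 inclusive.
11

To filter by date range:

1. Date range: 2024-02-09 through 2024-02-16, both dates inclusive
2. Filter for LOGIN events whose date falls in this range
3. Count matching events: 11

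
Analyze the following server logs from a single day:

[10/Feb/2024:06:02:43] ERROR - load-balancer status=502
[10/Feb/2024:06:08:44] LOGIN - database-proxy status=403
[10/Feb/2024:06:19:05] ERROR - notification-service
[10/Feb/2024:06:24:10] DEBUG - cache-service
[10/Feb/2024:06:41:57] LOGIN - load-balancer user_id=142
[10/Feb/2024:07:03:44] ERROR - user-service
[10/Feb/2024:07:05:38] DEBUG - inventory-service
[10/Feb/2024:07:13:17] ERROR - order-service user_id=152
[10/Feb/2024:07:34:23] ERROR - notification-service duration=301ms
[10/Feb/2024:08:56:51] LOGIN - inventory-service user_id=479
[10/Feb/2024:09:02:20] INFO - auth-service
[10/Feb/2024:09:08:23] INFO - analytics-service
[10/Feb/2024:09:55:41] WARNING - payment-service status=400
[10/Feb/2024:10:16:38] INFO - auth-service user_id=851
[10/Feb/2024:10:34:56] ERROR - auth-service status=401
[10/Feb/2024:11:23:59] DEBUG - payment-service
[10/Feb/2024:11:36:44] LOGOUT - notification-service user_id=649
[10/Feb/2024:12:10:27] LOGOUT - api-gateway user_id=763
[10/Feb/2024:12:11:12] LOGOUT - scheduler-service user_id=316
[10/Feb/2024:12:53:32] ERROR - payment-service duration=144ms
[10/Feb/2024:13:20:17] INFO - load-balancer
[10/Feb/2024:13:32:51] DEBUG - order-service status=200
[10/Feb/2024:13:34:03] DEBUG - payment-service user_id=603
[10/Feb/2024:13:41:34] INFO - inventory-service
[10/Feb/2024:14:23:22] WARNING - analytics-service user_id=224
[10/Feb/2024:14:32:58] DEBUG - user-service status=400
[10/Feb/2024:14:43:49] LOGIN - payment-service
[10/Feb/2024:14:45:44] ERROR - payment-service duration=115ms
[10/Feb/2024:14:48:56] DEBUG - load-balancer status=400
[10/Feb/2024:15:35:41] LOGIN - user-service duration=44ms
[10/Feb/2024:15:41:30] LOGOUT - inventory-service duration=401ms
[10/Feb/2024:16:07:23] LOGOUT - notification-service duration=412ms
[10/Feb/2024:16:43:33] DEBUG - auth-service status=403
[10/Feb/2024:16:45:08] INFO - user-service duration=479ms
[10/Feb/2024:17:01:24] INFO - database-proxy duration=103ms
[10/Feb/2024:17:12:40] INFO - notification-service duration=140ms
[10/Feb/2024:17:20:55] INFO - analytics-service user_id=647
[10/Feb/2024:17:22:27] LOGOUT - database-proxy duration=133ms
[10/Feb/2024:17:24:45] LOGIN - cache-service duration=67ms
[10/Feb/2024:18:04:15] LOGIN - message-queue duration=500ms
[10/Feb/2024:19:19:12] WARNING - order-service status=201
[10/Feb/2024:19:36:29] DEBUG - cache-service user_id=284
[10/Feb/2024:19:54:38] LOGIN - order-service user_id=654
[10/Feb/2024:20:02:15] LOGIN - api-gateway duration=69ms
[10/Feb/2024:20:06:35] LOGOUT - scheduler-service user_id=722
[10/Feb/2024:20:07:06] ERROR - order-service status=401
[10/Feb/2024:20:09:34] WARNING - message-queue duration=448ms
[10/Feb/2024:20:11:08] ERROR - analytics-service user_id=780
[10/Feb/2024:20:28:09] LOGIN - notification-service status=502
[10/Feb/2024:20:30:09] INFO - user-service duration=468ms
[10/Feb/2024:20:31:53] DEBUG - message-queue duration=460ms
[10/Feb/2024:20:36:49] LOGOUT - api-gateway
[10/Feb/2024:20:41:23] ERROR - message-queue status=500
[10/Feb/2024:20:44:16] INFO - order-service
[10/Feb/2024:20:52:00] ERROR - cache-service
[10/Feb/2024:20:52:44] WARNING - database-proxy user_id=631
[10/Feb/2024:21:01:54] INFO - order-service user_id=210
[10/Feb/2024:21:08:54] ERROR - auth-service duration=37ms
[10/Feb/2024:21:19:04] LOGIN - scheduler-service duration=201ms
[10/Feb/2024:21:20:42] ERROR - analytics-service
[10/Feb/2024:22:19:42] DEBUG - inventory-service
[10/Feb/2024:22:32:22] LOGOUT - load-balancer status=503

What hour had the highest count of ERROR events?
20

To find the peak hour:

1. Group all ERROR events by hour
2. Count events in each hour
3. Find hour with maximum count
4. Peak hour: 20 (with 4 events)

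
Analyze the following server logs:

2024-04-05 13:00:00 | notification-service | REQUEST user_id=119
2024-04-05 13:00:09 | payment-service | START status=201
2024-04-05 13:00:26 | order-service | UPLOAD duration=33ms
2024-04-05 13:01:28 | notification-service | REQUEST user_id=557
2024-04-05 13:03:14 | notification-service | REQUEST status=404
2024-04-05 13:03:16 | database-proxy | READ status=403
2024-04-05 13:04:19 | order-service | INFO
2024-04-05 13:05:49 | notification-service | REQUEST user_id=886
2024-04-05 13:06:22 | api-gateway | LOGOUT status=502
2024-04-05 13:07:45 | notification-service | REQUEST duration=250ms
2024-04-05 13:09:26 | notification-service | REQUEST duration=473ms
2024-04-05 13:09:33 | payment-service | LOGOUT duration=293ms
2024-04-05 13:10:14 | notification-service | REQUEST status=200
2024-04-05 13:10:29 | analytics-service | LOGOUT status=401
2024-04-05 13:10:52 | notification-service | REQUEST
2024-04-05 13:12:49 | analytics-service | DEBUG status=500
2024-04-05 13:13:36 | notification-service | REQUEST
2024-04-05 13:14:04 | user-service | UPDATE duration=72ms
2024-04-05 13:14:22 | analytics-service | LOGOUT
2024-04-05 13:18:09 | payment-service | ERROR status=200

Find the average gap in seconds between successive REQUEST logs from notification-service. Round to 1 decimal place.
102.0

To calculate average interval:

1. Find all REQUEST events for notification-service in order
2. Calculate time gaps between consecutive events
3. Compute mean of gaps: 816 / 8 = 102.0 seconds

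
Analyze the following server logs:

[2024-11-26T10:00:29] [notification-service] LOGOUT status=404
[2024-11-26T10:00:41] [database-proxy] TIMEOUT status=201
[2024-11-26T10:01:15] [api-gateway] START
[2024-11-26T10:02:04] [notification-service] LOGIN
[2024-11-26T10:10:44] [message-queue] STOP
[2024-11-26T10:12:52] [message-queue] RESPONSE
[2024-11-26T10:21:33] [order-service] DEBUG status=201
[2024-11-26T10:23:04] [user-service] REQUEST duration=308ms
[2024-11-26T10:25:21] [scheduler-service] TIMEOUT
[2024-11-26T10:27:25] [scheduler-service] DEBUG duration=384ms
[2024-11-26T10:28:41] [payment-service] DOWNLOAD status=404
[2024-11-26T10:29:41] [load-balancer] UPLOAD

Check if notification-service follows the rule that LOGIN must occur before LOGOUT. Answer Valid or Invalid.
Invalid

To validate ordering:

1. Required order: LOGIN → LOGOUT
2. Rule: LOGIN must occur before LOGOUT
3. Check actual order of events for notification-service
4. Result: Invalid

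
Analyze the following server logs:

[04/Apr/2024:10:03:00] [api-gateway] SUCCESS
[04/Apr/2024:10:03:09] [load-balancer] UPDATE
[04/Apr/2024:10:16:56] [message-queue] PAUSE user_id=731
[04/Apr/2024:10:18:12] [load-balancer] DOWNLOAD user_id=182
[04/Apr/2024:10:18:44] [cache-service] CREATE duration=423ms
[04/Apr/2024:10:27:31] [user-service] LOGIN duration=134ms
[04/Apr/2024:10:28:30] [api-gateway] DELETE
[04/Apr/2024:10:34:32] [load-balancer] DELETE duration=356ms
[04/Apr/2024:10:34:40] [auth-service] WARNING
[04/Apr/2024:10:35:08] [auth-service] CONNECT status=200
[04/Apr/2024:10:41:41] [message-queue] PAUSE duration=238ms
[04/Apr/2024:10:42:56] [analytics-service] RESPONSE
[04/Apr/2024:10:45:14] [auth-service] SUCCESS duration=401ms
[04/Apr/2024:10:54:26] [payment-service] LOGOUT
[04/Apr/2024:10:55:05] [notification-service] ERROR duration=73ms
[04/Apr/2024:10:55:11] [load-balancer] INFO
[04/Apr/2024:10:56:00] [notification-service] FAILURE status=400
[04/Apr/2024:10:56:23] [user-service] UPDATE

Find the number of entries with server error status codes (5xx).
0

To find matching entries:

1. Pattern to match: server error status codes (5xx)
2. Scan each log entry for the pattern
3. Count matches: 0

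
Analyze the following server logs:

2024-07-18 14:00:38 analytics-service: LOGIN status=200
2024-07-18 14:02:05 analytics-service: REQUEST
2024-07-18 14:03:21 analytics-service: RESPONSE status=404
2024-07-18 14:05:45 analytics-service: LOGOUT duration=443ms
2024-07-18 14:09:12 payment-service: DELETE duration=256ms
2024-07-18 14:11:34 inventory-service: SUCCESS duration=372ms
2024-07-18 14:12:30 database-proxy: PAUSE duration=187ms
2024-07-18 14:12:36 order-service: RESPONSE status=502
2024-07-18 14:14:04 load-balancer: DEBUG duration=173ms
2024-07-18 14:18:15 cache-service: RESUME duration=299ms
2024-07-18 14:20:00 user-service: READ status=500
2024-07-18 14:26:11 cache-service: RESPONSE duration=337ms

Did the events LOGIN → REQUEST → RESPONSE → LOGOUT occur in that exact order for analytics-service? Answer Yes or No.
Yes

To verify sequence order:

1. Find all events in sequence LOGIN → REQUEST → RESPONSE → LOGOUT for analytics-service
2. Extract their timestamps
3. Check if timestamps are in ascending order
4. Result: Yes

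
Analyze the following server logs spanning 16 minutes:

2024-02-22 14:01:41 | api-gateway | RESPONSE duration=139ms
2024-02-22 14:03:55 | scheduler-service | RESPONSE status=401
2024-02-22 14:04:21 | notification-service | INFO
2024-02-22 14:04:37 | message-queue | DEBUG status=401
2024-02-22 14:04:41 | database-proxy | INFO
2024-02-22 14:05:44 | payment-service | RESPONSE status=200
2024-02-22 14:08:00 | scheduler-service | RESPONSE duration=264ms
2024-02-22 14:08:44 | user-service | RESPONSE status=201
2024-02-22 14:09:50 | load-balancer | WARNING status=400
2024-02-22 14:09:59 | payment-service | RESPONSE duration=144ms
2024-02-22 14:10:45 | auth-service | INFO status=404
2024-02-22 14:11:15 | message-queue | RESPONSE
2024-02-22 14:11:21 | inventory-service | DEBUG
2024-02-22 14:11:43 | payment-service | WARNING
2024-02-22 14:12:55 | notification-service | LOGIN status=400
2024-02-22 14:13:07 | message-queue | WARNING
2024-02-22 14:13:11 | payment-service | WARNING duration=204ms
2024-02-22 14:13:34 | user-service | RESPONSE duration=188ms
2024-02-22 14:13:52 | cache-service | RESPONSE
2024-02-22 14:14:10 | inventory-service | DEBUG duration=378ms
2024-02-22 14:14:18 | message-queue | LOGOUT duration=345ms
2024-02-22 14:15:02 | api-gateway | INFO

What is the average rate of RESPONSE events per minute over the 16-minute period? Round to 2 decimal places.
0.56

To calculate the rate:

1. Count total RESPONSE events: 9
2. Total time period: 16 minutes
3. Rate = 9 / 16 = 0.56 events per minute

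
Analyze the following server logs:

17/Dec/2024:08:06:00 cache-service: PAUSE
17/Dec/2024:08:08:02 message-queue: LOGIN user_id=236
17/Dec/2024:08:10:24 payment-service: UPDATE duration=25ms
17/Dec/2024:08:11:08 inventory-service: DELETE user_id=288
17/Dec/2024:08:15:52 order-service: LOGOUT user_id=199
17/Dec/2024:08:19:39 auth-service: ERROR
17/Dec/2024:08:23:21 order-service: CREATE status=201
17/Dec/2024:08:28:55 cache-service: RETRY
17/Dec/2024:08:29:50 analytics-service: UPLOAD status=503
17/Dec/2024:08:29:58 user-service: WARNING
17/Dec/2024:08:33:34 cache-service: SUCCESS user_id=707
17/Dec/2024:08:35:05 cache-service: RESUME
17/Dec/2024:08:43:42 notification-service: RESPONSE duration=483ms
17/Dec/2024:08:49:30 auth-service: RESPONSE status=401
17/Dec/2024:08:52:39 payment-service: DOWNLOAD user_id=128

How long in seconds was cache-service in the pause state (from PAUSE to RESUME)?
1745

To calculate state duration:

1. Find PAUSE event for cache-service: 17/Dec/2024:08:06:00
2. Find RESUME event for cache-service: 17/Dec/2024:08:35:05
3. Calculate duration: 17/Dec/2024:08:35:05 - 17/Dec/2024:08:06:00 = 1745 seconds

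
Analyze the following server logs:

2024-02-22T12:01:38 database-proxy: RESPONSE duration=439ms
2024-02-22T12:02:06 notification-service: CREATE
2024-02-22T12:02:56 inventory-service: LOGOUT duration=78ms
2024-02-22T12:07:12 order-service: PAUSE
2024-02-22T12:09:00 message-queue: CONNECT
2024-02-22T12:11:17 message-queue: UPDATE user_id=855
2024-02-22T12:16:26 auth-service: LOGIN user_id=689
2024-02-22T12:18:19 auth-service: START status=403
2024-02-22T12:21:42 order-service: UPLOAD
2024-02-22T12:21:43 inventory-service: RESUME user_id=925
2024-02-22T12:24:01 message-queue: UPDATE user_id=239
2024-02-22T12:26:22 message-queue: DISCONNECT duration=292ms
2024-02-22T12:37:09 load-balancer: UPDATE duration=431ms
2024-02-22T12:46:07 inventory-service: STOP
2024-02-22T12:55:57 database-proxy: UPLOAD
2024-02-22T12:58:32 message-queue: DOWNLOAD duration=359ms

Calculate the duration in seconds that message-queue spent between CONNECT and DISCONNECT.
1042

To calculate state duration:

1. Find CONNECT event for message-queue: 2024-02-22T12:09:00
2. Find DISCONNECT event for message-queue: 2024-02-22T12:26:22
3. Calculate duration: 2024-02-22T12:26:22 - 2024-02-22T12:09:00 = 1042 seconds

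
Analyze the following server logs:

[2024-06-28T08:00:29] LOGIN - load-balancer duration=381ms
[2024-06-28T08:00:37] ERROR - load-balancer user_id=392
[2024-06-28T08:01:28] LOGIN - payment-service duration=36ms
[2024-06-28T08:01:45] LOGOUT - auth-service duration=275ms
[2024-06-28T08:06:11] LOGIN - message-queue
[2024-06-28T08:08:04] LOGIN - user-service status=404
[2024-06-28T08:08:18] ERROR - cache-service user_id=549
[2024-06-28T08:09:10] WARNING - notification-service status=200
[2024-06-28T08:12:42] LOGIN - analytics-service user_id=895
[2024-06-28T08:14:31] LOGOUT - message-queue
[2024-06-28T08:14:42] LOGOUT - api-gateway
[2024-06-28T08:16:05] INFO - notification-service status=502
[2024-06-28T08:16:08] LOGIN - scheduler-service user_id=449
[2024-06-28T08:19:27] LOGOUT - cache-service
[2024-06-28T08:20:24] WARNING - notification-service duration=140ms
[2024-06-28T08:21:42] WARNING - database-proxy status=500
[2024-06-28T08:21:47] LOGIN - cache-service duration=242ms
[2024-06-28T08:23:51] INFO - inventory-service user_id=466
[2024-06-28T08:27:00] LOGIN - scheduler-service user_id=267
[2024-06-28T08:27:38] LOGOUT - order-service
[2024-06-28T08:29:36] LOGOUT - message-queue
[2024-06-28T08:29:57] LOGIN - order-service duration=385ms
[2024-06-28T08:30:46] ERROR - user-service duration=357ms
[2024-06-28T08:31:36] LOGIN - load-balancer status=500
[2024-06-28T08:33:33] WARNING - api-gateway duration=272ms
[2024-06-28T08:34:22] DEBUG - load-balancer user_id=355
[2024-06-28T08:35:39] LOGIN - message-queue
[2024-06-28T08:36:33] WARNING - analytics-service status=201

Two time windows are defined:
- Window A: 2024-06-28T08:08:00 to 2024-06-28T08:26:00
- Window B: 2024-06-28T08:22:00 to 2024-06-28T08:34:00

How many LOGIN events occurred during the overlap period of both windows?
0

To find overlap events:

1. Window A: 2024-06-28T08:08:00 to 2024-06-28T08:26:00
2. Window B: 2024-06-28T08:22:00 to 2024-06-28T08:34:00
3. Overlap period: 2024-06-28T08:22:00 to 2024-06-28T08:26:00
4. Count LOGIN events in overlap: 0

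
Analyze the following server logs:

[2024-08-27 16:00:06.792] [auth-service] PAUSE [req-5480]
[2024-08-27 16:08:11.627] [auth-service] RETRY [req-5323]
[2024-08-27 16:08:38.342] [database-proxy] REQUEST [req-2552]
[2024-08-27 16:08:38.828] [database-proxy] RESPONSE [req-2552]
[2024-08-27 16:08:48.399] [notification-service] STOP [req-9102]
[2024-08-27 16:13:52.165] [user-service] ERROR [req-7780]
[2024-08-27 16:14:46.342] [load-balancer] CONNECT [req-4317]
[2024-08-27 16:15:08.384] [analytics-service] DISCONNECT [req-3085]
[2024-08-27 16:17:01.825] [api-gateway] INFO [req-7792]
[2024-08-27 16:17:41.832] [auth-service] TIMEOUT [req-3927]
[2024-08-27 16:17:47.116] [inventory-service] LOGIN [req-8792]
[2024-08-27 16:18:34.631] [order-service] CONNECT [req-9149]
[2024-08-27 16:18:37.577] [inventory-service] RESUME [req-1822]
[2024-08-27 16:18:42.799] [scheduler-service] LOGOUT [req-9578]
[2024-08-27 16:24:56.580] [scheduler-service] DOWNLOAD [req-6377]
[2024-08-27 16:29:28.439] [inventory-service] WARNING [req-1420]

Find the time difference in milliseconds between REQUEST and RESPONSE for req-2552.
486

To calculate latency:

1. Find REQUEST with id req-2552: 2024-08-27 16:08:38.342
2. Find RESPONSE with id req-2552: 2024-08-27 16:08:38.828
3. Latency: 2024-08-27 16:08:38.828 - 2024-08-27 16:08:38.342 = 486ms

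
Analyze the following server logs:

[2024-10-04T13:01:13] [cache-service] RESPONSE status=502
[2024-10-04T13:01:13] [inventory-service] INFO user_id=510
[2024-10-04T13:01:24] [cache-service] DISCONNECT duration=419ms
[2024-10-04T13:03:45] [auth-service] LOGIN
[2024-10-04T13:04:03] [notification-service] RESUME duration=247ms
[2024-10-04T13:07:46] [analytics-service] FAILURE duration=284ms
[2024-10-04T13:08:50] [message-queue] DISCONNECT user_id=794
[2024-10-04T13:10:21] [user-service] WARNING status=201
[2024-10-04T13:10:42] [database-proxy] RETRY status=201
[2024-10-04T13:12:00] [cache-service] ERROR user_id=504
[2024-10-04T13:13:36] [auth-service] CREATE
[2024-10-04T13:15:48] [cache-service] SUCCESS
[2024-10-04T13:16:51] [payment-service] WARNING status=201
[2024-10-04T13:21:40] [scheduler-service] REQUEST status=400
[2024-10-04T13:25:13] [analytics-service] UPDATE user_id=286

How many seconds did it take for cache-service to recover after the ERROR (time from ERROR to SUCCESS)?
228

To calculate recovery time:

1. Find ERROR event for cache-service: 2024-10-04T13:12:00
2. Find next SUCCESS event for cache-service: 2024-10-04T13:15:48
3. Recovery time: 2024-10-04T13:15:48 - 2024-10-04T13:12:00 = 228 seconds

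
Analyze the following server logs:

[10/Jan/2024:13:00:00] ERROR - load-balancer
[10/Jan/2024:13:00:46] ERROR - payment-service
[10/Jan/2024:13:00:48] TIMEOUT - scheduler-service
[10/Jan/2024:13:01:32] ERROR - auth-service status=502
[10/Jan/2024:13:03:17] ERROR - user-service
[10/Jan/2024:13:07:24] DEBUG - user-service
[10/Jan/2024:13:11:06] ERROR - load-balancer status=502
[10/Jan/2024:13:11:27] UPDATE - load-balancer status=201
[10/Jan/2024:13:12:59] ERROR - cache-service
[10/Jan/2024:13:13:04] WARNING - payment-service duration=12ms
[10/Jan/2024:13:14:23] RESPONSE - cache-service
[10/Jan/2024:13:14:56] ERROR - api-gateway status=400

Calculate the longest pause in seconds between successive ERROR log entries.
469

To find the longest gap:

1. Extract all ERROR events in chronological order
2. Calculate time differences between consecutive events
3. Find the maximum difference
4. Longest gap: 469 seconds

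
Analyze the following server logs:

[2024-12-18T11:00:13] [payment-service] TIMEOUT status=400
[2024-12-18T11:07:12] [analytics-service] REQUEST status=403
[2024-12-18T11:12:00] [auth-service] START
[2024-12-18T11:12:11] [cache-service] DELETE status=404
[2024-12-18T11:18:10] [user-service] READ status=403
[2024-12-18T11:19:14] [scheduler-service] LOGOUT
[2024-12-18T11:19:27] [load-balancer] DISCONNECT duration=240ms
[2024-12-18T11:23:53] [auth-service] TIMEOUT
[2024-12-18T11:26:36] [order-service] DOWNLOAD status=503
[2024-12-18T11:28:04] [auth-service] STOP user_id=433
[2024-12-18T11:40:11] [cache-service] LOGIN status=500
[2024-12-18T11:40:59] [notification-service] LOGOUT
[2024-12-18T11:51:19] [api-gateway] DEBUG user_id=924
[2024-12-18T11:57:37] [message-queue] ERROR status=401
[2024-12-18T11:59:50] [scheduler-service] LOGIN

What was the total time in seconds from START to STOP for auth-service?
964

To calculate state duration:

1. Find START event for auth-service: 2024-12-18T11:12:00
2. Find STOP event for auth-service: 2024-12-18T11:28:04
3. Calculate duration: 2024-12-18T11:28:04 - 2024-12-18T11:12:00 = 964 seconds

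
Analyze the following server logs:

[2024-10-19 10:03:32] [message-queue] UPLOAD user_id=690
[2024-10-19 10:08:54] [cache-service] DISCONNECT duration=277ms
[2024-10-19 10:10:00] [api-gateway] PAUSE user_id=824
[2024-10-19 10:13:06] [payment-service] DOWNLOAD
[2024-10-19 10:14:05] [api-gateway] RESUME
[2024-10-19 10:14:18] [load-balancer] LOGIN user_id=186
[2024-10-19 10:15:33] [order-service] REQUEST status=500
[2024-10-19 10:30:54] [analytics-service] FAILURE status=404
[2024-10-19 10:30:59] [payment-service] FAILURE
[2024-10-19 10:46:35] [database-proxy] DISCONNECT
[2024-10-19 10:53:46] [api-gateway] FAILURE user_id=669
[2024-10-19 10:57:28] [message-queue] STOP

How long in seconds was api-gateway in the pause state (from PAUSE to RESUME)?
245

To calculate state duration:

1. Find PAUSE event for api-gateway: 2024-10-19 10:10:00
2. Find RESUME event for api-gateway: 2024-10-19 10:14:05
3. Calculate duration: 2024-10-19 10:14:05 - 2024-10-19 10:10:00 = 245 seconds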